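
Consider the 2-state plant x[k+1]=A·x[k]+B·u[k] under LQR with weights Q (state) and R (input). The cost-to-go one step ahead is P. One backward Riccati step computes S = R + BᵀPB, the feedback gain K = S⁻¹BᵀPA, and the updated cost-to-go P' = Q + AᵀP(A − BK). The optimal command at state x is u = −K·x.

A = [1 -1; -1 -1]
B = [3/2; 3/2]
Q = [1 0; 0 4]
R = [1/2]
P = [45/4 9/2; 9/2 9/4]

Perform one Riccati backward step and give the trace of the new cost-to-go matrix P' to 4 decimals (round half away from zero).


BᵀP = [23.6250 10.1250]
S = R + BᵀPB = [1/2] + [50.6250] = [51.1250]
BᵀPA = [13.5000 -33.7500]
K = S⁻¹·BᵀPA = [0.2641 -0.6601]
A−BK = [0.6039 -0.0098; -1.3961 -0.0098]
AᵀP(A−BK) = [0.9352 -0.0880; -0.0880 0.2200]
P' = Q + AᵀP(A−BK) = [1.9352 -0.0880; -0.0880 4.2200]
tr(P') = 6.1553

6.1553


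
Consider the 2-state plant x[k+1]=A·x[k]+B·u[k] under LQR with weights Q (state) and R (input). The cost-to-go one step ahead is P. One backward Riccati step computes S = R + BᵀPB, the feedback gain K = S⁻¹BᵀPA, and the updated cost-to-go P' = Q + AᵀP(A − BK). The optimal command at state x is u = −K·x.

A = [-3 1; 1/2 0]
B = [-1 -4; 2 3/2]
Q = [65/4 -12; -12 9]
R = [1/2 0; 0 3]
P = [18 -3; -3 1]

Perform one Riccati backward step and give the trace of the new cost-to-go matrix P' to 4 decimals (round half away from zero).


27.1775

BᵀP = [-24.0000 5.0000; -76.5000 13.5000]
S = R + BᵀPB = [1/2 0; 0 3] + [34.0000 103.5000; 103.5000 326.2500] = [34.5000 103.5000; 103.5000 329.2500]
BᵀPA = [74.5000 -24.0000; 236.2500 -76.5000]
K = S⁻¹·BᵀPA = [0.1194 0.0243; 0.6800 -0.2400]
A−BK = [-0.1606 0.0643; -0.7588 0.3113]
AᵀP(A−BK) = [1.7032 -0.6139; -0.6139 0.2243]
P' = Q + AᵀP(A−BK) = [17.9532 -12.6139; -12.6139 9.2243]
tr(P') = 27.1775


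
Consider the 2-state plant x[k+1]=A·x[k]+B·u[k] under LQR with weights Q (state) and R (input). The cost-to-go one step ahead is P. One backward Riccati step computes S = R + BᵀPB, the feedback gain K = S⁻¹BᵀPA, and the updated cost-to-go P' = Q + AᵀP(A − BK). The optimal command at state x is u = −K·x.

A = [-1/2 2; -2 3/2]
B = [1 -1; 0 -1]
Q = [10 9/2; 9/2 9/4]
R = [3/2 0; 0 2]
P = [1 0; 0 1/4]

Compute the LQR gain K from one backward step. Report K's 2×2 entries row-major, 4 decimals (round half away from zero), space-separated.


-0.0877 0.5789 0.2807 -0.5526

BᵀP = [1.0000 0.0000; -1.0000 -0.2500]
S = R + BᵀPB = [3/2 0; 0 2] + [1.0000 -1.0000; -1.0000 1.2500] = [2.5000 -1.0000; -1.0000 3.2500]
BᵀPA = [-0.5000 2.0000; 1.0000 -2.3750]
K = S⁻¹·BᵀPA = [-0.0877 0.5789; 0.2807 -0.5526]
A−BK = [-0.1316 0.8684; -1.7193 0.9474]
AᵀP(A−BK) = [0.9254 -0.9079; -0.9079 2.0921]
P' = Q + AᵀP(A−BK) = [10.9254 3.5921; 3.5921 4.3421]
tr(P') = 15.2675


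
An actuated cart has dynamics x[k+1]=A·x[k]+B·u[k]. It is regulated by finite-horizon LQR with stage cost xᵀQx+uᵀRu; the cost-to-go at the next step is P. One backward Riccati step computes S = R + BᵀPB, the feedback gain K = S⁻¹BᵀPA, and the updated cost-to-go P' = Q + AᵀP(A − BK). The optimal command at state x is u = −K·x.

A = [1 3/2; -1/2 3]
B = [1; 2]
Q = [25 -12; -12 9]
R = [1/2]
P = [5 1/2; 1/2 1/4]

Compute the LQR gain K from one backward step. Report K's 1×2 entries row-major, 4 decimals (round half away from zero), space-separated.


0.6471 1.4118

BᵀP = [6.0000 1.0000]
S = R + BᵀPB = [1/2] + [8.0000] = [8.5000]
BᵀPA = [5.5000 12.0000]
K = S⁻¹·BᵀPA = [0.6471 1.4118]
A−BK = [0.3529 0.0882; -1.7941 0.1765]
AᵀP(A−BK) = [1.0037 0.4853; 0.4853 1.0588]
P' = Q + AᵀP(A−BK) = [26.0037 -11.5147; -11.5147 10.0588]
tr(P') = 36.0625


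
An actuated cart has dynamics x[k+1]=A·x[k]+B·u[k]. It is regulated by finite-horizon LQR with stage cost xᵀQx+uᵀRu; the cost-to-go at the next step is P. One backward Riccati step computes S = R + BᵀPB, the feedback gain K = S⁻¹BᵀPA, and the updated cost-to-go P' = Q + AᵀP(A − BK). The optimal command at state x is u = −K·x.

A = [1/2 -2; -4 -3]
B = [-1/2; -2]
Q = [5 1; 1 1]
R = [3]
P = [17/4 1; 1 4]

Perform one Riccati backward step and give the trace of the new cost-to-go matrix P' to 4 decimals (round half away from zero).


34.2011

BᵀP = [-4.1250 -8.5000]
S = R + BᵀPB = [3] + [19.0625] = [22.0625]
BᵀPA = [31.9375 33.7500]
K = S⁻¹·BᵀPA = [1.4476 1.5297]
A−BK = [1.2238 -1.2351; -1.1048 0.0595]
AᵀP(A−BK) = [14.8300 1.3938; 1.3938 13.3711]
P' = Q + AᵀP(A−BK) = [19.8300 2.3938; 2.3938 14.3711]
tr(P') = 34.2011


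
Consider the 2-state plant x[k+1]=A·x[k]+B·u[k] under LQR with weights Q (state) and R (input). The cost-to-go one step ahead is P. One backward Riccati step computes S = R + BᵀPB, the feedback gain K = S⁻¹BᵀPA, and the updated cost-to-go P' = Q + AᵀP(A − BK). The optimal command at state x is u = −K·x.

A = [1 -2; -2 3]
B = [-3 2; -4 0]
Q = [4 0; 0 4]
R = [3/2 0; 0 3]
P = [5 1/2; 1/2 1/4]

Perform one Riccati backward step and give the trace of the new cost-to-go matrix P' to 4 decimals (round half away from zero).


12.7464

BᵀP = [-17.0000 -2.5000; 10.0000 1.0000]
S = R + BᵀPB = [3/2 0; 0 3] + [61.0000 -34.0000; -34.0000 20.0000] = [62.5000 -34.0000; -34.0000 23.0000]
BᵀPA = [-12.0000 26.5000; 8.0000 -17.0000]
K = S⁻¹·BᵀPA = [-0.0142 0.1119; 0.3268 -0.5737]
A−BK = [0.3037 -0.5169; -2.0568 3.4476]
AᵀP(A−BK) = [1.2149 -2.0675; -2.0675 3.5315]
P' = Q + AᵀP(A−BK) = [5.2149 -2.0675; -2.0675 7.5315]
tr(P') = 12.7464


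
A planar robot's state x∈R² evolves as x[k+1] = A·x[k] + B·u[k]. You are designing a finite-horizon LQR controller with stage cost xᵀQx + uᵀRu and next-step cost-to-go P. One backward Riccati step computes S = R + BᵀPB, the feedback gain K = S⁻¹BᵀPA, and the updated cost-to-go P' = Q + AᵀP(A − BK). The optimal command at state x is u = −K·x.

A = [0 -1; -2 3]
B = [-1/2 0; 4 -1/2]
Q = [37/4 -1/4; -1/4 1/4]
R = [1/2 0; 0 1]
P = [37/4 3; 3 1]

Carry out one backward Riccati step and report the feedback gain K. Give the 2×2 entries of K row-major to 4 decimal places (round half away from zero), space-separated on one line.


-0.7191 0.0225 0.0809 0.0225

BᵀP = [7.3750 2.5000; -1.5000 -0.5000]
S = R + BᵀPB = [1/2 0; 0 1] + [6.3125 -1.2500; -1.2500 0.2500] = [6.8125 -1.2500; -1.2500 1.2500]
BᵀPA = [-5.0000 0.1250; 1.0000 0.0000]
K = S⁻¹·BᵀPA = [-0.7191 0.0225; 0.0809 0.0225]
A−BK = [-0.3596 -0.9888; 0.9169 2.9213]
AᵀP(A−BK) = [0.3236 0.0899; 0.0899 0.2472]
P' = Q + AᵀP(A−BK) = [9.5736 -0.1601; -0.1601 0.4972]
tr(P') = 10.0708


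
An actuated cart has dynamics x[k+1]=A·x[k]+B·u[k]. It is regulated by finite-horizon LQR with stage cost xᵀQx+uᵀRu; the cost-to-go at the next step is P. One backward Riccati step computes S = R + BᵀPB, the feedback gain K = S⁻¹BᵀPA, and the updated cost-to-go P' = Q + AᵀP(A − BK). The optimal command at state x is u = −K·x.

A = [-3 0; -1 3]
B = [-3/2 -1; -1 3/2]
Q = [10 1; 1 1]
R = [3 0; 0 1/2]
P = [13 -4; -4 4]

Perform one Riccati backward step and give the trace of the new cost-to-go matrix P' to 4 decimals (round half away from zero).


20.7972

BᵀP = [-15.5000 2.0000; -19.0000 10.0000]
S = R + BᵀPB = [3 0; 0 1/2] + [21.2500 18.5000; 18.5000 34.0000] = [24.2500 18.5000; 18.5000 34.5000]
BᵀPA = [44.5000 6.0000; 47.0000 30.0000]
K = S⁻¹·BᵀPA = [1.3466 -0.7039; 0.6402 1.2470]
A−BK = [-0.3398 0.1912; -0.6137 0.4255]
AᵀP(A−BK) = [6.9846 -3.2860; -3.2860 2.8126]
P' = Q + AᵀP(A−BK) = [16.9846 -2.2860; -2.2860 3.8126]
tr(P') = 20.7972


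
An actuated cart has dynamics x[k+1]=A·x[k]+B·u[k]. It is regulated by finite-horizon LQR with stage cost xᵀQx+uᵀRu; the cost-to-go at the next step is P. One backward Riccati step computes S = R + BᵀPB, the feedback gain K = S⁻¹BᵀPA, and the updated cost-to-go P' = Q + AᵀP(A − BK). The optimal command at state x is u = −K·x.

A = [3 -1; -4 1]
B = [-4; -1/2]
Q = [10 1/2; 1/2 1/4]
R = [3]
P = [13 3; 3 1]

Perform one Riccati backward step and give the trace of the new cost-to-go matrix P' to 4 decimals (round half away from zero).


17.0272

BᵀP = [-53.5000 -12.5000]
S = R + BᵀPB = [3] + [220.2500] = [223.2500]
BᵀPA = [-110.5000 41.0000]
K = S⁻¹·BᵀPA = [-0.4950 0.1837]
A−BK = [1.0202 -0.2654; -4.2475 1.0918]
AᵀP(A−BK) = [6.3068 -1.7066; -1.7066 0.4703]
P' = Q + AᵀP(A−BK) = [16.3068 -1.2066; -1.2066 0.7203]
tr(P') = 17.0272


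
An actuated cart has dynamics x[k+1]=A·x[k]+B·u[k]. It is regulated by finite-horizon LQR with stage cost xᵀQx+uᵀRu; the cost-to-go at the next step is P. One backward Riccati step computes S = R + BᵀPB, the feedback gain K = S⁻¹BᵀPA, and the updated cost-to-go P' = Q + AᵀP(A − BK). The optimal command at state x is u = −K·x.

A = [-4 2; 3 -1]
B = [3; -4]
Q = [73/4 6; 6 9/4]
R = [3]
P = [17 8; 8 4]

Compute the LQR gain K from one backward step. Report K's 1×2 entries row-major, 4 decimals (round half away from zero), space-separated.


BᵀP = [19.0000 8.0000]
S = R + BᵀPB = [3] + [25.0000] = [28.0000]
BᵀPA = [-52.0000 30.0000]
K = S⁻¹·BᵀPA = [-1.8571 1.0714]
A−BK = [1.5714 -1.2143; -4.4286 3.2857]
AᵀP(A−BK) = [19.4286 -12.2857; -12.2857 7.8571]
P' = Q + AᵀP(A−BK) = [37.6786 -6.2857; -6.2857 10.1071]
tr(P') = 47.7857

-1.8571 1.0714


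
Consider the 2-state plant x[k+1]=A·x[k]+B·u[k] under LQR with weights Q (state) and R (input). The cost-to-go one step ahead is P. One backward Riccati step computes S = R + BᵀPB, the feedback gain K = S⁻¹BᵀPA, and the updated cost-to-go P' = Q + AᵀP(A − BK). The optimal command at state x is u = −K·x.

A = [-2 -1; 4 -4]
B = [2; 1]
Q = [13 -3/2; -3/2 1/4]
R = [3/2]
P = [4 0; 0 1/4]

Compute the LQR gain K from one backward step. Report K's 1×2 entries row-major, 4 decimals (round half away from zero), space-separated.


-0.8451 -0.5070

BᵀP = [8.0000 0.2500]
S = R + BᵀPB = [3/2] + [16.2500] = [17.7500]
BᵀPA = [-15.0000 -9.0000]
K = S⁻¹·BᵀPA = [-0.8451 -0.5070]
A−BK = [-0.3099 0.0141; 4.8451 -3.4930]
AᵀP(A−BK) = [7.3239 -3.6056; -3.6056 3.4366]
P' = Q + AᵀP(A−BK) = [20.3239 -5.1056; -5.1056 3.6866]
tr(P') = 24.0106


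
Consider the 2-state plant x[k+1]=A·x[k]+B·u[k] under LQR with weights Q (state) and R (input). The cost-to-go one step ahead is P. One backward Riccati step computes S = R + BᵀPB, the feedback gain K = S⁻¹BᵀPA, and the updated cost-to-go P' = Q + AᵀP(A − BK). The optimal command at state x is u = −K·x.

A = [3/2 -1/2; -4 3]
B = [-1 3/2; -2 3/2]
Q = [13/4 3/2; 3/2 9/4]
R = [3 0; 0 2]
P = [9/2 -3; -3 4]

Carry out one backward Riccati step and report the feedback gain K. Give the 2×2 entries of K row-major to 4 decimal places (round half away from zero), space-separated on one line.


2.5925 -1.7027 1.4407 -0.7297

BᵀP = [1.5000 -5.0000; 2.2500 1.5000]
S = R + BᵀPB = [3 0; 0 2] + [8.5000 -5.2500; -5.2500 5.6250] = [11.5000 -5.2500; -5.2500 7.6250]
BᵀPA = [22.2500 -15.7500; -2.6250 3.3750]
K = S⁻¹·BᵀPA = [2.5925 -1.7027; 1.4407 -0.7297]
A−BK = [1.9314 -1.1081; -0.9761 0.6892]
AᵀP(A−BK) = [56.2235 -34.9054; -34.9054 21.7703]
P' = Q + AᵀP(A−BK) = [59.4735 -33.4054; -33.4054 24.0203]
tr(P') = 83.4938


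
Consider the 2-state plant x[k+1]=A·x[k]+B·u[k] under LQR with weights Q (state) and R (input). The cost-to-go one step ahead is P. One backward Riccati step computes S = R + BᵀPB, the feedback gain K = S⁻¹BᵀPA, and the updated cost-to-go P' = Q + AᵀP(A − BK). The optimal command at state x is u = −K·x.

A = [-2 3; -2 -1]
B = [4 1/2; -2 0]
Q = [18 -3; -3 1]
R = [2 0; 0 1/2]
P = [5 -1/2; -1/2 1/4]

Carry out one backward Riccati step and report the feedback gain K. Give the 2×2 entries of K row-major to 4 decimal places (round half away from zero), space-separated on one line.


-0.3571 0.6786 -0.4286 0.3571

BᵀP = [21.0000 -2.5000; 2.5000 -0.2500]
S = R + BᵀPB = [2 0; 0 1/2] + [89.0000 10.5000; 10.5000 1.2500] = [91.0000 10.5000; 10.5000 1.7500]
BᵀPA = [-37.0000 65.5000; -4.5000 7.7500]
K = S⁻¹·BᵀPA = [-0.3571 0.6786; -0.4286 0.3571]
A−BK = [-0.3571 0.1071; -2.7143 0.3571]
AᵀP(A−BK) = [1.8571 -0.7857; -0.7857 1.0357]
P' = Q + AᵀP(A−BK) = [19.8571 -3.7857; -3.7857 2.0357]
tr(P') = 21.8929


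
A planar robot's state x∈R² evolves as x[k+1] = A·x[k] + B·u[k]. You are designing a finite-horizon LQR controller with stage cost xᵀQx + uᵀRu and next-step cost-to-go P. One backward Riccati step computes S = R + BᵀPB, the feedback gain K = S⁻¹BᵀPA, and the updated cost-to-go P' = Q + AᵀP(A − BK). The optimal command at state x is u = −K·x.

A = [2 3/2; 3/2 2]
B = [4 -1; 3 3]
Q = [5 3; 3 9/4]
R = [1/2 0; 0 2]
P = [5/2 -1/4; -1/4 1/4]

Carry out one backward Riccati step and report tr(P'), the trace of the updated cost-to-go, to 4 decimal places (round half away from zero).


7.5240

BᵀP = [9.2500 -0.2500; -3.2500 1.0000]
S = R + BᵀPB = [1/2 0; 0 2] + [36.2500 -10.0000; -10.0000 6.2500] = [36.7500 -10.0000; -10.0000 8.2500]
BᵀPA = [18.1250 13.3750; -5.0000 -2.8750]
K = S⁻¹·BᵀPA = [0.4898 0.4016; -0.0123 0.1383]
A−BK = [0.0283 0.0320; 0.0674 0.3805]
AᵀP(A−BK) = [0.1225 0.1004; 0.1004 0.1515]
P' = Q + AᵀP(A−BK) = [5.1225 3.1004; 3.1004 2.4015]
tr(P') = 7.5240


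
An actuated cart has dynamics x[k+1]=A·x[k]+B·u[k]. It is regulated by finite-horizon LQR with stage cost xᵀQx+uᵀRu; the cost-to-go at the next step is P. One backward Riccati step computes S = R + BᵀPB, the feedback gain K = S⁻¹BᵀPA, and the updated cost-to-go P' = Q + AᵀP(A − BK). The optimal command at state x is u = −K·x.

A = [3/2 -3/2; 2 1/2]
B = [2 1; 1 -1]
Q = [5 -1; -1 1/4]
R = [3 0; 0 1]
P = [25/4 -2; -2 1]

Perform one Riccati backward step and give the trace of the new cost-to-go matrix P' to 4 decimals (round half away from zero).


7.7525

BᵀP = [10.5000 -3.0000; 8.2500 -3.0000]
S = R + BᵀPB = [3 0; 0 1] + [18.0000 13.5000; 13.5000 11.2500] = [21.0000 13.5000; 13.5000 12.2500]
BᵀPA = [9.7500 -17.2500; 6.3750 -13.8750]
K = S⁻¹·BᵀPA = [0.4450 -0.3200; 0.0300 -0.7800]
A−BK = [0.5800 -0.0800; 1.5850 0.0400]
AᵀP(A−BK) = [1.5325 -0.4700; -0.4700 0.9700]
P' = Q + AᵀP(A−BK) = [6.5325 -1.4700; -1.4700 1.2200]
tr(P') = 7.7525


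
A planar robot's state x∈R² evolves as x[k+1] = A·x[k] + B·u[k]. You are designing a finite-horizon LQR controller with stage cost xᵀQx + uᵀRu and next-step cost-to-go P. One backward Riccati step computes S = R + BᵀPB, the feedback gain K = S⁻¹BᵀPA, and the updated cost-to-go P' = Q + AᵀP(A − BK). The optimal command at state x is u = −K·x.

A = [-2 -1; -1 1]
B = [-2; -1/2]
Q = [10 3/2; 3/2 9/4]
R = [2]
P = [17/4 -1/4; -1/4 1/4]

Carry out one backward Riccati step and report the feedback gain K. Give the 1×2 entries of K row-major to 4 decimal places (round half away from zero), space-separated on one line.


BᵀP = [-8.3750 0.3750]
S = R + BᵀPB = [2] + [16.5625] = [18.5625]
BᵀPA = [16.3750 8.7500]
K = S⁻¹·BᵀPA = [0.8822 0.4714]
A−BK = [-0.2357 -0.0572; -0.5589 1.2357]
AᵀP(A−BK) = [1.8047 0.7811; 0.7811 0.8754]
P' = Q + AᵀP(A−BK) = [11.8047 2.2811; 2.2811 3.1254]
tr(P') = 14.9301

0.8822 0.4714


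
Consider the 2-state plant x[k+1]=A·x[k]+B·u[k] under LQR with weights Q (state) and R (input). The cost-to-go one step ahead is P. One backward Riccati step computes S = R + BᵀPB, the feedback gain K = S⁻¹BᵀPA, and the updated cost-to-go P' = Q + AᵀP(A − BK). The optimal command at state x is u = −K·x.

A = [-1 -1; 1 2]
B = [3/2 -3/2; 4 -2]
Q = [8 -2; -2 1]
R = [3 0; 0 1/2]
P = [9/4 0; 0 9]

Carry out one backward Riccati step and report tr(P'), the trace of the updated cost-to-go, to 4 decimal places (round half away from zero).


17.2303

BᵀP = [3.3750 36.0000; -3.3750 -18.0000]
S = R + BᵀPB = [3 0; 0 1/2] + [149.0625 -77.0625; -77.0625 41.0625] = [152.0625 -77.0625; -77.0625 41.5625]
BᵀPA = [32.6250 68.6250; -14.6250 -32.6250]
K = S⁻¹·BᵀPA = [0.6001 0.8862; 0.7609 0.8582]
A−BK = [-0.7589 -1.0420; 0.1212 0.1715]
AᵀP(A−BK) = [2.7980 3.8884; 3.8884 5.4323]
P' = Q + AᵀP(A−BK) = [10.7980 1.8884; 1.8884 6.4323]
tr(P') = 17.2303


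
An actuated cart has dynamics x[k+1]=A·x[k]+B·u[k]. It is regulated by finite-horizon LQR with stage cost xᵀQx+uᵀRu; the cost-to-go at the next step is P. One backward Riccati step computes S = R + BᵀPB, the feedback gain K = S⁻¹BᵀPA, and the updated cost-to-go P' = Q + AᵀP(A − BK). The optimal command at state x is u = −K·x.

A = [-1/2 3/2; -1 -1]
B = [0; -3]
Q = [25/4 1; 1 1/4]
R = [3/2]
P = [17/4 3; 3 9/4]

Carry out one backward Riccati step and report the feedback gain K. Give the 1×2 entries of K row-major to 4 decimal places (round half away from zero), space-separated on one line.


0.5172 -0.3103

BᵀP = [-9.0000 -6.7500]
S = R + BᵀPB = [3/2] + [20.2500] = [21.7500]
BᵀPA = [11.2500 -6.7500]
K = S⁻¹·BᵀPA = [0.5172 -0.3103]
A−BK = [-0.5000 1.5000; 0.5517 -1.9310]
AᵀP(A−BK) = [0.4935 -0.4461; -0.4461 0.7177]
P' = Q + AᵀP(A−BK) = [6.7435 0.5539; 0.5539 0.9677]
tr(P') = 7.7112


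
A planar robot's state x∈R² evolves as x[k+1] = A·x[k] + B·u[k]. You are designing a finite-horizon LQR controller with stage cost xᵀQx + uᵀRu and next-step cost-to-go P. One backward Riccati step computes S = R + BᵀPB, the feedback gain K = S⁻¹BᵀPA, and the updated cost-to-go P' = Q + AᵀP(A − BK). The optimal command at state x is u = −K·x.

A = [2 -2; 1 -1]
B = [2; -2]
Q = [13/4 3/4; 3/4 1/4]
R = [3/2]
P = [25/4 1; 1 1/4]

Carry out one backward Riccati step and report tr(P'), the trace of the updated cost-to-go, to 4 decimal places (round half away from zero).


10.0769

BᵀP = [10.5000 1.5000]
S = R + BᵀPB = [3/2] + [18.0000] = [19.5000]
BᵀPA = [22.5000 -22.5000]
K = S⁻¹·BᵀPA = [1.1538 -1.1538]
A−BK = [-0.3077 0.3077; 3.3077 -3.3077]
AᵀP(A−BK) = [3.2885 -3.2885; -3.2885 3.2885]
P' = Q + AᵀP(A−BK) = [6.5385 -2.5385; -2.5385 3.5385]
tr(P') = 10.0769


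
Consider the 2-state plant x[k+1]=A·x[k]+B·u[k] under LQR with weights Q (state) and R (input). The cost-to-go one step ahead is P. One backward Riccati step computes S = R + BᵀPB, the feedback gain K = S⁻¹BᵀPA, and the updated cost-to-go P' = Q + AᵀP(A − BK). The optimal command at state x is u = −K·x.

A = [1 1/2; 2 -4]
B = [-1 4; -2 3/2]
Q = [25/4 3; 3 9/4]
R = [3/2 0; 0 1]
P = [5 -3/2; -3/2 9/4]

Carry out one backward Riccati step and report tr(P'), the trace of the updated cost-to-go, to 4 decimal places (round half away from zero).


BᵀP = [-2.0000 -3.0000; 17.7500 -2.6250]
S = R + BᵀPB = [3/2 0; 0 1] + [8.0000 -12.5000; -12.5000 67.0625] = [9.5000 -12.5000; -12.5000 68.0625]
BᵀPA = [-8.0000 11.0000; 12.5000 19.3750]
K = S⁻¹·BᵀPA = [-0.7918 2.0208; 0.0382 0.6558]
A−BK = [0.0553 -0.1024; 0.3591 -0.9421]
AᵀP(A−BK) = [1.1877 -3.0312; -3.0312 8.3155]
P' = Q + AᵀP(A−BK) = [7.4377 -0.0312; -0.0312 10.5655]
tr(P') = 18.0032

18.0032


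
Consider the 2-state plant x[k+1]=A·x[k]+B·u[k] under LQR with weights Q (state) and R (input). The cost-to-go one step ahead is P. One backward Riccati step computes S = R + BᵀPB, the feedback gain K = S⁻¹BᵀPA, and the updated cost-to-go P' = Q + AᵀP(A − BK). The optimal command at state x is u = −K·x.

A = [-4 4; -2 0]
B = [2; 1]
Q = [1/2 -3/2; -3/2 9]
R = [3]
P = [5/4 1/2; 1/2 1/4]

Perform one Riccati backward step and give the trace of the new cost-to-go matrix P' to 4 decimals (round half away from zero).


BᵀP = [3.0000 1.2500]
S = R + BᵀPB = [3] + [7.2500] = [10.2500]
BᵀPA = [-14.5000 12.0000]
K = S⁻¹·BᵀPA = [-1.4146 1.1707]
A−BK = [-1.1707 1.6585; -0.5854 -1.1707]
AᵀP(A−BK) = [8.4878 -7.0244; -7.0244 5.9512]
P' = Q + AᵀP(A−BK) = [8.9878 -8.5244; -8.5244 14.9512]
tr(P') = 23.9390

23.9390


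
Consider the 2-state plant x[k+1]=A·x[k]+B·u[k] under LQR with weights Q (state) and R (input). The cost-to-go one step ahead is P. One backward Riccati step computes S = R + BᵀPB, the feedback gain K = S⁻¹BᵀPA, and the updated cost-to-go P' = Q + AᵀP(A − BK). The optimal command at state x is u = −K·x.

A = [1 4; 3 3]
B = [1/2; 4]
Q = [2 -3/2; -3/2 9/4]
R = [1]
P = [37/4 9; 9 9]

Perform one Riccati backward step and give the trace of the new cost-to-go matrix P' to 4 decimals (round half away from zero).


10.1218

BᵀP = [40.6250 40.5000]
S = R + BᵀPB = [1] + [182.3125] = [183.3125]
BᵀPA = [162.1250 284.0000]
K = S⁻¹·BᵀPA = [0.8844 1.5493]
A−BK = [0.5578 3.2254; -0.5377 -3.1971]
AᵀP(A−BK) = [0.8636 1.8251; 1.8251 5.0082]
P' = Q + AᵀP(A−BK) = [2.8636 0.3251; 0.3251 7.2582]
tr(P') = 10.1218


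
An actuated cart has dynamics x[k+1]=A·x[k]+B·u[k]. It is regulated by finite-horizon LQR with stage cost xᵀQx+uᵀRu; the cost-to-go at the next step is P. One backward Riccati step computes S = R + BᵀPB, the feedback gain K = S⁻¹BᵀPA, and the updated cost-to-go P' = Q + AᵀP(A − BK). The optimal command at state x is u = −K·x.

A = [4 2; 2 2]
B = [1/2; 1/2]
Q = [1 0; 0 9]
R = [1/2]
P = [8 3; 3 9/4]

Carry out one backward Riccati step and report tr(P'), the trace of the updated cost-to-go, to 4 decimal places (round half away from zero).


BᵀP = [5.5000 2.6250]
S = R + BᵀPB = [1/2] + [4.0625] = [4.5625]
BᵀPA = [27.2500 16.2500]
K = S⁻¹·BᵀPA = [5.9726 3.5616]
A−BK = [1.0137 0.2192; -0.9863 0.2192]
AᵀP(A−BK) = [22.2466 11.9452; 11.9452 7.1233]
P' = Q + AᵀP(A−BK) = [23.2466 11.9452; 11.9452 16.1233]
tr(P') = 39.3699

39.3699


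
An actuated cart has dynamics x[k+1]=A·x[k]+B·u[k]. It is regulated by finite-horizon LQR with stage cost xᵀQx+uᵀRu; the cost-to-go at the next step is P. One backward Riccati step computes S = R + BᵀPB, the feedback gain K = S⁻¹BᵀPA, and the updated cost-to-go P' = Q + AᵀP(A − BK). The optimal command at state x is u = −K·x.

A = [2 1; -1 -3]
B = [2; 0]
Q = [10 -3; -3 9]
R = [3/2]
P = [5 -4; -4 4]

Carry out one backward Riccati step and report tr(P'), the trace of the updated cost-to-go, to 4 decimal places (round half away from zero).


BᵀP = [10.0000 -8.0000]
S = R + BᵀPB = [3/2] + [20.0000] = [21.5000]
BᵀPA = [28.0000 34.0000]
K = S⁻¹·BᵀPA = [1.3023 1.5814]
A−BK = [-0.6047 -2.1628; -1.0000 -3.0000]
AᵀP(A−BK) = [3.5349 5.7209; 5.7209 11.2326]
P' = Q + AᵀP(A−BK) = [13.5349 2.7209; 2.7209 20.2326]
tr(P') = 33.7674

33.7674


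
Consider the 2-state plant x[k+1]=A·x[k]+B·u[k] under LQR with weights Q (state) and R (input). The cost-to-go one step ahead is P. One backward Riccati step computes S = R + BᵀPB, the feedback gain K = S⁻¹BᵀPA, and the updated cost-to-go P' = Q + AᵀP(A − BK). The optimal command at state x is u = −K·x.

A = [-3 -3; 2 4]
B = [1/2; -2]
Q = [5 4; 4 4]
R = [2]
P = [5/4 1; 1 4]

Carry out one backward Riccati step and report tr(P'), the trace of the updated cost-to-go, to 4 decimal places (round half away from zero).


27.2069

BᵀP = [-1.3750 -7.5000]
S = R + BᵀPB = [2] + [14.3125] = [16.3125]
BᵀPA = [-10.8750 -25.8750]
K = S⁻¹·BᵀPA = [-0.6667 -1.5862]
A−BK = [-2.6667 -2.2069; 0.6667 0.8276]
AᵀP(A−BK) = [8.0000 8.0000; 8.0000 10.2069]
P' = Q + AᵀP(A−BK) = [13.0000 12.0000; 12.0000 14.2069]
tr(P') = 27.2069


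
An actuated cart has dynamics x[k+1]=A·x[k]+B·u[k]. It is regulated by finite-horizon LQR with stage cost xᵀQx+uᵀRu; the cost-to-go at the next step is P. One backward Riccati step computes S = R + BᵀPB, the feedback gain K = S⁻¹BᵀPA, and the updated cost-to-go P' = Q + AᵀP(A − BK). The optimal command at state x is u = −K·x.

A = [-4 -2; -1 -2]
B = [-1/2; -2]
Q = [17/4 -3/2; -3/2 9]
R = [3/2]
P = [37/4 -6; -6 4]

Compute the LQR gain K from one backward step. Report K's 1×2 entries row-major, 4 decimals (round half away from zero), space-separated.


-3.1360 -0.6080

BᵀP = [7.3750 -5.0000]
S = R + BᵀPB = [3/2] + [6.3125] = [7.8125]
BᵀPA = [-24.5000 -4.7500]
K = S⁻¹·BᵀPA = [-3.1360 -0.6080]
A−BK = [-5.5680 -2.3040; -7.2720 -3.2160]
AᵀP(A−BK) = [27.1680 7.1040; 7.1040 2.1120]
P' = Q + AᵀP(A−BK) = [31.4180 5.6040; 5.6040 11.1120]
tr(P') = 42.5300


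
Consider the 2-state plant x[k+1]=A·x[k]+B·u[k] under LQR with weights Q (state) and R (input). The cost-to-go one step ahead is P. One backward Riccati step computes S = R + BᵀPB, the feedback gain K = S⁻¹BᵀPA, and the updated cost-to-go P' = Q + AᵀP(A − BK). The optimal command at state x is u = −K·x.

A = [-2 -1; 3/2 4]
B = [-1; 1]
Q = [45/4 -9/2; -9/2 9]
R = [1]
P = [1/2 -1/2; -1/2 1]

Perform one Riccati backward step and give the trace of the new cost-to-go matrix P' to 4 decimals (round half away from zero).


BᵀP = [-1.0000 1.5000]
S = R + BᵀPB = [1] + [2.5000] = [3.5000]
BᵀPA = [4.2500 7.0000]
K = S⁻¹·BᵀPA = [1.2143 2.0000]
A−BK = [-0.7857 1.0000; 0.2857 2.0000]
AᵀP(A−BK) = [2.0893 3.2500; 3.2500 6.5000]
P' = Q + AᵀP(A−BK) = [13.3393 -1.2500; -1.2500 15.5000]
tr(P') = 28.8393

28.8393


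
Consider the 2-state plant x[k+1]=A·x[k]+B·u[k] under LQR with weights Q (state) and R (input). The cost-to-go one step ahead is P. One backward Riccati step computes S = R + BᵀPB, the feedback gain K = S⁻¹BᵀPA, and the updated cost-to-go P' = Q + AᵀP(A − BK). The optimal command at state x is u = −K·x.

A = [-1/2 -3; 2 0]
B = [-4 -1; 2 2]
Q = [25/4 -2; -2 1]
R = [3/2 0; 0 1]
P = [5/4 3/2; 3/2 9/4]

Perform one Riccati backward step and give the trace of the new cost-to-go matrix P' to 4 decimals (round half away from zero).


10.4311

BᵀP = [-2.0000 -1.5000; 1.7500 3.0000]
S = R + BᵀPB = [3/2 0; 0 1] + [5.0000 -1.0000; -1.0000 4.2500] = [6.5000 -1.0000; -1.0000 5.2500]
BᵀPA = [-2.0000 6.0000; 5.1250 -5.2500]
K = S⁻¹·BᵀPA = [-0.1623 0.7925; 0.9453 -0.8491]
A−BK = [-0.2038 -0.6792; 0.4340 0.1132]
AᵀP(A−BK) = [1.1434 -1.1887; -1.1887 2.0377]
P' = Q + AᵀP(A−BK) = [7.3934 -3.1887; -3.1887 3.0377]
tr(P') = 10.4311


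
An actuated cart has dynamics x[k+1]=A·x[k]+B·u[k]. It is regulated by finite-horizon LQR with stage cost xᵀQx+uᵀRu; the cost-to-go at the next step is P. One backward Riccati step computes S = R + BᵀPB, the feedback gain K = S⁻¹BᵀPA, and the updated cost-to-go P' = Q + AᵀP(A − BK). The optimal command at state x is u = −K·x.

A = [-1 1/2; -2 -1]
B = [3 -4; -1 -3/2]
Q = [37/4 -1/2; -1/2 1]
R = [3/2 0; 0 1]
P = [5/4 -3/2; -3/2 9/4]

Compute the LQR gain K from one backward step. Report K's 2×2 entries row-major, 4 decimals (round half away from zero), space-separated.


BᵀP = [5.2500 -6.7500; -2.7500 2.6250]
S = R + BᵀPB = [3/2 0; 0 1] + [22.5000 -10.8750; -10.8750 7.0625] = [24.0000 -10.8750; -10.8750 8.0625]
BᵀPA = [8.2500 9.3750; -2.5000 -4.0000]
K = S⁻¹·BᵀPA = [0.5227 0.4265; 0.3950 0.0791]
A−BK = [-0.9882 -0.4629; -0.8847 -0.4548]
AᵀP(A−BK) = [0.9249 0.5544; 0.5544 0.3808]
P' = Q + AᵀP(A−BK) = [10.1749 0.0544; 0.0544 1.3808]
tr(P') = 11.5557

0.5227 0.4265 0.3950 0.0791


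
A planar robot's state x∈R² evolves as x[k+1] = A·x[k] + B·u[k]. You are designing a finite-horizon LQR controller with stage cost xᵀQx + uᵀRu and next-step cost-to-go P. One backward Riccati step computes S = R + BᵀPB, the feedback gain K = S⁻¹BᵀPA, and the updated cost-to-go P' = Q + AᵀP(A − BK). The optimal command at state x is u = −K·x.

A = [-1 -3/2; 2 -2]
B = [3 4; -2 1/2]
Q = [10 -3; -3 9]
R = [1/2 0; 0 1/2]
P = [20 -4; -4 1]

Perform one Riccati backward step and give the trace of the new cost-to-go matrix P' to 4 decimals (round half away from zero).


19.7307

BᵀP = [68.0000 -14.0000; 78.0000 -15.5000]
S = R + BᵀPB = [1/2 0; 0 1/2] + [232.0000 265.0000; 265.0000 304.2500] = [232.5000 265.0000; 265.0000 304.7500]
BᵀPA = [-96.0000 -74.0000; -109.0000 -86.0000]
K = S⁻¹·BᵀPA = [-0.5895 0.3789; 0.1549 -0.6117]
A−BK = [0.1488 -0.1900; 0.7436 -0.9362]
AᵀP(A−BK) = [0.2963 -0.2983; -0.2983 0.4344]
P' = Q + AᵀP(A−BK) = [10.2963 -3.2983; -3.2983 9.4344]
tr(P') = 19.7307


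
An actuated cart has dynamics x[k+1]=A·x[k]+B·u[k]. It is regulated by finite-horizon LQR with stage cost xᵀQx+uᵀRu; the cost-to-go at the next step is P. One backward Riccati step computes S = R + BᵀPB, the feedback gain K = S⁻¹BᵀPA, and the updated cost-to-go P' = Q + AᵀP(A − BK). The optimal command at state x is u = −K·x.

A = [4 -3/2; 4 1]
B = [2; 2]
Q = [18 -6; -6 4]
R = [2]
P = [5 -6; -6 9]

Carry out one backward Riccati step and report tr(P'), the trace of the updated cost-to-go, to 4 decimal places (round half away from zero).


BᵀP = [-2.0000 6.0000]
S = R + BᵀPB = [2] + [8.0000] = [10.0000]
BᵀPA = [16.0000 9.0000]
K = S⁻¹·BᵀPA = [1.6000 0.9000]
A−BK = [0.8000 -3.3000; 0.8000 -0.8000]
AᵀP(A−BK) = [6.4000 3.6000; 3.6000 30.1500]
P' = Q + AᵀP(A−BK) = [24.4000 -2.4000; -2.4000 34.1500]
tr(P') = 58.5500

58.5500


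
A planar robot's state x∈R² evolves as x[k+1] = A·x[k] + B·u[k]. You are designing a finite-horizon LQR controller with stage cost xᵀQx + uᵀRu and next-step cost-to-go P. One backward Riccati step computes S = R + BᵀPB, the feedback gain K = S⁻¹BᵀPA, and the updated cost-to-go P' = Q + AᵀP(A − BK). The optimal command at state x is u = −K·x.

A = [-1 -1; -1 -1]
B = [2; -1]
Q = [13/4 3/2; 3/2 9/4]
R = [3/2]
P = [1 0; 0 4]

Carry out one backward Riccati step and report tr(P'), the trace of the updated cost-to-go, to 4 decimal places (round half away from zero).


14.6579

BᵀP = [2.0000 -4.0000]
S = R + BᵀPB = [3/2] + [8.0000] = [9.5000]
BᵀPA = [2.0000 2.0000]
K = S⁻¹·BᵀPA = [0.2105 0.2105]
A−BK = [-1.4211 -1.4211; -0.7895 -0.7895]
AᵀP(A−BK) = [4.5789 4.5789; 4.5789 4.5789]
P' = Q + AᵀP(A−BK) = [7.8289 6.0789; 6.0789 6.8289]
tr(P') = 14.6579


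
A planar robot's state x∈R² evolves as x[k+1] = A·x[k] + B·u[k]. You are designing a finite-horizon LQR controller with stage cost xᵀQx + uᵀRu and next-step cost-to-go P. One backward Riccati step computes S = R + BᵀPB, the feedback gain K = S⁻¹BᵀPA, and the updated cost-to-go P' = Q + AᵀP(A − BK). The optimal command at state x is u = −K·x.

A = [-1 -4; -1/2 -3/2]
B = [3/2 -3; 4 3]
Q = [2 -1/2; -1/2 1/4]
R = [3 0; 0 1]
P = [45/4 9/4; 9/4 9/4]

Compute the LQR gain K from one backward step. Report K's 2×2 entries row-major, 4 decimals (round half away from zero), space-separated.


-0.2626 -0.9637 0.1996 0.8411

BᵀP = [25.8750 12.3750; -27.0000 0.0000]
S = R + BᵀPB = [3 0; 0 1] + [88.3125 -40.5000; -40.5000 81.0000] = [91.3125 -40.5000; -40.5000 82.0000]
BᵀPA = [-32.0625 -122.0625; 27.0000 108.0000]
K = S⁻¹·BᵀPA = [-0.2626 -0.9637; 0.1996 0.8411]
A−BK = [-0.0074 -0.0312; -0.0482 -0.1685]
AᵀP(A−BK) = [0.2542 0.9542; 0.9542 3.5920]
P' = Q + AᵀP(A−BK) = [2.2542 0.4542; 0.4542 3.8420]
tr(P') = 6.0962


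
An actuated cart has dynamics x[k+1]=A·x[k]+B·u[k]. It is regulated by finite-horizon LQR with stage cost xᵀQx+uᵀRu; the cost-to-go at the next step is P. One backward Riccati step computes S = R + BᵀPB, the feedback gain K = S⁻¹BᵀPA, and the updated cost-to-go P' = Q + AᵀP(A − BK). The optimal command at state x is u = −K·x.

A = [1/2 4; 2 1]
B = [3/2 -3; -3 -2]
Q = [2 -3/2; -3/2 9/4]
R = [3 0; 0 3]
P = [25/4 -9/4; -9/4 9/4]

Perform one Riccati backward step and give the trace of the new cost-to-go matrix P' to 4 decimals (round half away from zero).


9.0688

BᵀP = [16.1250 -10.1250; -14.2500 2.2500]
S = R + BᵀPB = [3 0; 0 3] + [54.5625 -28.1250; -28.1250 38.2500] = [57.5625 -28.1250; -28.1250 41.2500]
BᵀPA = [-12.1875 54.3750; -2.6250 -54.7500]
K = S⁻¹·BᵀPA = [-0.3641 0.4440; -0.3119 -1.0245]
A−BK = [0.1105 0.2604; 0.2838 0.2831]
AᵀP(A−BK) = [0.8060 0.5975; 0.5975 4.0128]
P' = Q + AᵀP(A−BK) = [2.8060 -0.9025; -0.9025 6.2628]
tr(P') = 9.0688


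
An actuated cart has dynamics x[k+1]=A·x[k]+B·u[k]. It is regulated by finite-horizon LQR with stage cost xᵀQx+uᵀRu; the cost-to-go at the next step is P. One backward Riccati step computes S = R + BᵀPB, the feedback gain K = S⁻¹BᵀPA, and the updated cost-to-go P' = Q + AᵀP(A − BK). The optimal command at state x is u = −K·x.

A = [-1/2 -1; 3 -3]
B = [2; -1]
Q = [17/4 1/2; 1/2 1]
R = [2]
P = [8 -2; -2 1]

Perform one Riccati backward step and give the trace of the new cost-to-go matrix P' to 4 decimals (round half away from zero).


13.6453

BᵀP = [18.0000 -5.0000]
S = R + BᵀPB = [2] + [41.0000] = [43.0000]
BᵀPA = [-24.0000 -3.0000]
K = S⁻¹·BᵀPA = [-0.5581 -0.0698]
A−BK = [0.6163 -0.8605; 2.4419 -3.0698]
AᵀP(A−BK) = [3.6047 -3.6744; -3.6744 4.7907]
P' = Q + AᵀP(A−BK) = [7.8547 -3.1744; -3.1744 5.7907]
tr(P') = 13.6453


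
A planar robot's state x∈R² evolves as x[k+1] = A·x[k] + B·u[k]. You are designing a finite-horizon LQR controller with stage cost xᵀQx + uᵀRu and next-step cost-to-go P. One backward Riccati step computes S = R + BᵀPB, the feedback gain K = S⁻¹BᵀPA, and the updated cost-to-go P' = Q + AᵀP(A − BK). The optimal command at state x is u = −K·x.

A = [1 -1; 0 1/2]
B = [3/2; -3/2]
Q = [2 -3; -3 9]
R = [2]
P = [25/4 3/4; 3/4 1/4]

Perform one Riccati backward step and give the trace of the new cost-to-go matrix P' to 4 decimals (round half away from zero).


12.9953

BᵀP = [8.2500 0.7500]
S = R + BᵀPB = [2] + [11.2500] = [13.2500]
BᵀPA = [8.2500 -7.8750]
K = S⁻¹·BᵀPA = [0.6226 -0.5943]
A−BK = [0.0660 -0.1085; 0.9340 -0.3915]
AᵀP(A−BK) = [1.1132 -0.9717; -0.9717 0.8821]
P' = Q + AᵀP(A−BK) = [3.1132 -3.9717; -3.9717 9.8821]
tr(P') = 12.9953


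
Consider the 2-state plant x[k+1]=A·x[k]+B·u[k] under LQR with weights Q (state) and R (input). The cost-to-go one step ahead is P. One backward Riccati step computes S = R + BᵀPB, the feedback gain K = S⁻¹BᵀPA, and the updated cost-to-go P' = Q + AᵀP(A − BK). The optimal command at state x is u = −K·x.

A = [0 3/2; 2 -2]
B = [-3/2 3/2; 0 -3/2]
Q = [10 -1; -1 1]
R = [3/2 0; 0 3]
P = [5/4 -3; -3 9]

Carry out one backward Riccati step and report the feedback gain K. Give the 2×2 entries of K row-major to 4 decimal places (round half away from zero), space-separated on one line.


0.1492 -0.3996 -0.8739 1.0551

BᵀP = [-1.8750 4.5000; 6.3750 -18.0000]
S = R + BᵀPB = [3/2 0; 0 3] + [2.8125 -9.5625; -9.5625 36.5625] = [4.3125 -9.5625; -9.5625 39.5625]
BᵀPA = [9.0000 -11.8125; -36.0000 45.5625]
K = S⁻¹·BᵀPA = [0.1492 -0.3996; -0.8739 1.0551]
A−BK = [1.5346 -0.6821; 0.6892 -0.4174]
AᵀP(A−BK) = [3.1972 -3.4210; -3.4210 4.0204]
P' = Q + AᵀP(A−BK) = [13.1972 -4.4210; -4.4210 5.0204]
tr(P') = 18.2176


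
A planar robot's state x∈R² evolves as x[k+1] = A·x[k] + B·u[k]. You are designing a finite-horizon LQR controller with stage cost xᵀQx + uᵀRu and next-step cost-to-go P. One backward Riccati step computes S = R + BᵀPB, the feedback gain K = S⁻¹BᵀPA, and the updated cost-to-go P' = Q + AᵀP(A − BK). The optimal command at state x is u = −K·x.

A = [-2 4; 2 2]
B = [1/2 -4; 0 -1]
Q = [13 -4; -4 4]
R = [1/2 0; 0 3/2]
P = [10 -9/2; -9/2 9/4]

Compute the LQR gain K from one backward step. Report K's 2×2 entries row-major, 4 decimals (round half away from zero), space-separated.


BᵀP = [5.0000 -2.2500; -35.5000 15.7500]
S = R + BᵀPB = [1/2 0; 0 3/2] + [2.5000 -17.7500; -17.7500 126.2500] = [3.0000 -17.7500; -17.7500 127.7500]
BᵀPA = [-14.5000 15.5000; 102.5000 -110.5000]
K = S⁻¹·BᵀPA = [-0.4840 0.2750; 0.7351 -0.8268]
A−BK = [1.1824 0.5555; 2.7351 1.1732]
AᵀP(A−BK) = [2.6343 -0.2695; -0.2695 1.3804]
P' = Q + AᵀP(A−BK) = [15.6343 -4.2695; -4.2695 5.3804]
tr(P') = 21.0147

-0.4840 0.2750 0.7351 -0.8268


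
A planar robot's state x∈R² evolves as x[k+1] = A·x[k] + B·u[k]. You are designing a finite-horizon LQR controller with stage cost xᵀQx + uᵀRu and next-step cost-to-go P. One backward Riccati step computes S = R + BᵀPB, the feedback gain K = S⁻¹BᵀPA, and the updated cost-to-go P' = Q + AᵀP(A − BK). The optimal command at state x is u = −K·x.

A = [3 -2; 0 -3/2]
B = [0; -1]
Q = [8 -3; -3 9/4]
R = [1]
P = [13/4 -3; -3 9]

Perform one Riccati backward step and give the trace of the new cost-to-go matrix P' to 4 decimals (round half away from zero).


41.0250

BᵀP = [3.0000 -9.0000]
S = R + BᵀPB = [1] + [9.0000] = [10.0000]
BᵀPA = [9.0000 7.5000]
K = S⁻¹·BᵀPA = [0.9000 0.7500]
A−BK = [3.0000 -2.0000; 0.9000 -0.7500]
AᵀP(A−BK) = [21.1500 -12.7500; -12.7500 9.6250]
P' = Q + AᵀP(A−BK) = [29.1500 -15.7500; -15.7500 11.8750]
tr(P') = 41.0250


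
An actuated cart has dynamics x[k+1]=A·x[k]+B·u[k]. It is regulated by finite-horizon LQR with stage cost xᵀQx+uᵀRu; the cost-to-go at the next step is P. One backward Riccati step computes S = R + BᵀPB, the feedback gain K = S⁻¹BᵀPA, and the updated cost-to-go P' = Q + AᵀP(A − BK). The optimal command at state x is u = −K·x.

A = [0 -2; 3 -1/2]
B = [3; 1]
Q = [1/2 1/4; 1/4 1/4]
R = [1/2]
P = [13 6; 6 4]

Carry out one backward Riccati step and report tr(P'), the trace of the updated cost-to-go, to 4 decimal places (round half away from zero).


BᵀP = [45.0000 22.0000]
S = R + BᵀPB = [1/2] + [157.0000] = [157.5000]
BᵀPA = [66.0000 -101.0000]
K = S⁻¹·BᵀPA = [0.4190 -0.6413]
A−BK = [-1.2571 -0.0762; 2.5810 0.1413]
AᵀP(A−BK) = [8.3429 0.3238; 0.3238 0.2317]
P' = Q + AᵀP(A−BK) = [8.8429 0.5738; 0.5738 0.4817]
tr(P') = 9.3246

9.3246


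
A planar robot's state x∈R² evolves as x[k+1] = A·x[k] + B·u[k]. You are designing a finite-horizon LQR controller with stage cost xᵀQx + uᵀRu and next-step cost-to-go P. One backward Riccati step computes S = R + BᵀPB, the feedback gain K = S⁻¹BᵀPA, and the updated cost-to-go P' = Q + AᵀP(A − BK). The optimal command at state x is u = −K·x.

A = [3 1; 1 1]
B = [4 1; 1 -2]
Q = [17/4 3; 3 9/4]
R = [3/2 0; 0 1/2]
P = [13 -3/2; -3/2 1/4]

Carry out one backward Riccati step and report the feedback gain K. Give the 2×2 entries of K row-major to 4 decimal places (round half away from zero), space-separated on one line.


0.6474 0.2353 0.2859 -0.0286

BᵀP = [50.5000 -5.7500; 16.0000 -2.0000]
S = R + BᵀPB = [3/2 0; 0 1/2] + [196.2500 62.0000; 62.0000 20.0000] = [197.7500 62.0000; 62.0000 20.5000]
BᵀPA = [145.7500 44.7500; 46.0000 14.0000]
K = S⁻¹·BᵀPA = [0.6474 0.2353; 0.2859 -0.0286]
A−BK = [0.1245 0.0876; 0.9244 0.7076]
AᵀP(A−BK) = [0.7394 0.2761; 0.2761 0.1224]
P' = Q + AᵀP(A−BK) = [4.9894 3.2761; 3.2761 2.3724]
tr(P') = 7.3618


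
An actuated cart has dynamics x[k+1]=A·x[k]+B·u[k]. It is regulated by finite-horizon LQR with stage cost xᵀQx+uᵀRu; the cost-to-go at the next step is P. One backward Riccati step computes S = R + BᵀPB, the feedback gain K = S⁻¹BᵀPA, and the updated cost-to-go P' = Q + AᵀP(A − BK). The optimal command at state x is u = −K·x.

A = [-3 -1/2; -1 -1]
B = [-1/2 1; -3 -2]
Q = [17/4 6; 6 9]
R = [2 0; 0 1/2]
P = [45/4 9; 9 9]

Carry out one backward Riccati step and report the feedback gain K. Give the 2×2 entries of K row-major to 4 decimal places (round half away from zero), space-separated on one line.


BᵀP = [-32.6250 -31.5000; -6.7500 -9.0000]
S = R + BᵀPB = [2 0; 0 1/2] + [110.8125 30.3750; 30.3750 11.2500] = [112.8125 30.3750; 30.3750 11.7500]
BᵀPA = [129.3750 47.8125; 29.2500 12.3750]
K = S⁻¹·BᵀPA = [1.5678 0.4614; -1.5636 -0.1396]
A−BK = [-0.6524 -0.1297; 0.5762 0.1050]
AᵀP(A−BK) = [7.1488 1.7633; 1.7633 0.4789]
P' = Q + AᵀP(A−BK) = [11.3988 7.7633; 7.7633 9.4789]
tr(P') = 20.8776

1.5678 0.4614 -1.5636 -0.1396


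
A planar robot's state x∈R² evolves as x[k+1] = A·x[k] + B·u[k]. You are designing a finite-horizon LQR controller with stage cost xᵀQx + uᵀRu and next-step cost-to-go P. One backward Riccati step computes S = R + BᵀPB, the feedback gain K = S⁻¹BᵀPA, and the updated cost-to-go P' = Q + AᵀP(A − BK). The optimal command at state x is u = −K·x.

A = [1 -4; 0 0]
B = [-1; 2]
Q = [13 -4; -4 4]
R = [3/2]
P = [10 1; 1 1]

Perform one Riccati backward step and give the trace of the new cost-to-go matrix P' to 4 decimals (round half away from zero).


92.3913

BᵀP = [-8.0000 1.0000]
S = R + BᵀPB = [3/2] + [10.0000] = [11.5000]
BᵀPA = [-8.0000 32.0000]
K = S⁻¹·BᵀPA = [-0.6957 2.7826]
A−BK = [0.3043 -1.2174; 1.3913 -5.5652]
AᵀP(A−BK) = [4.4348 -17.7391; -17.7391 70.9565]
P' = Q + AᵀP(A−BK) = [17.4348 -21.7391; -21.7391 74.9565]
tr(P') = 92.3913
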